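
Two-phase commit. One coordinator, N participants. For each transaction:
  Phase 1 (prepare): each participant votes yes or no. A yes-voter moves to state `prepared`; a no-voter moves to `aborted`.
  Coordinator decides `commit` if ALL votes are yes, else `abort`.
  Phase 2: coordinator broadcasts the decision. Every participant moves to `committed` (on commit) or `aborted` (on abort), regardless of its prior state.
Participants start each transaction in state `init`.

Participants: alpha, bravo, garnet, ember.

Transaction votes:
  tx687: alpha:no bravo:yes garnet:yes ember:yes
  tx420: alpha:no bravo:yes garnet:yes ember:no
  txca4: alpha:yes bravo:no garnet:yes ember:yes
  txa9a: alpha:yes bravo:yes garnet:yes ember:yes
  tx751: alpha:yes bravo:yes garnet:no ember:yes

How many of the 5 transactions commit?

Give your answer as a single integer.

tx687: no from alpha -> abort (commits=0)
tx420: no from alpha, ember -> abort (commits=0)
txca4: no from bravo -> abort (commits=0)
txa9a: all yes -> commit (commits=1)
tx751: no from garnet -> abort (commits=1)

Answer: 1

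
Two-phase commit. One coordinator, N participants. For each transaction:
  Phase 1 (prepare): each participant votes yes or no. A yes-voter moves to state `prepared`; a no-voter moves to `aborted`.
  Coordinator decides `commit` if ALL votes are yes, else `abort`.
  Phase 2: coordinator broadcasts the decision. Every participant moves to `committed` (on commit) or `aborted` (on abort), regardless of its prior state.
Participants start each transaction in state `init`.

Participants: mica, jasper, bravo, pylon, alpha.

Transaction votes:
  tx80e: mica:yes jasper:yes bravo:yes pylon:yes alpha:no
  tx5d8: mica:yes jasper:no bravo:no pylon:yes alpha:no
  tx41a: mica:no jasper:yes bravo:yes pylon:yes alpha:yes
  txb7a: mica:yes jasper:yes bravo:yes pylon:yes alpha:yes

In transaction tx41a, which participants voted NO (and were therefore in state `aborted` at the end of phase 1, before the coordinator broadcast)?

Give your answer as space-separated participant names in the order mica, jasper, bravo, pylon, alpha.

Txn tx41a phase 1: mica no -> aborted; jasper yes -> prepared; bravo yes -> prepared; pylon yes -> prepared; alpha yes -> prepared

Answer: mica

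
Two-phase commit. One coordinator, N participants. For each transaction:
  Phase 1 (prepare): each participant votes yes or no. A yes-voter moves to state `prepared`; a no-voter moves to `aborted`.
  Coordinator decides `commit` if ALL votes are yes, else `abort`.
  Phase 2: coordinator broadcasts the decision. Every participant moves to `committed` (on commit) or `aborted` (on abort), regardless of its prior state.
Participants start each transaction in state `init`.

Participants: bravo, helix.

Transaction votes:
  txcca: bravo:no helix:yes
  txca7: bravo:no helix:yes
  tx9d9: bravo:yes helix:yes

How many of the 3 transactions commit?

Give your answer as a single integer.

txcca: no from bravo -> abort (commits=0)
txca7: no from bravo -> abort (commits=0)
tx9d9: all yes -> commit (commits=1)

Answer: 1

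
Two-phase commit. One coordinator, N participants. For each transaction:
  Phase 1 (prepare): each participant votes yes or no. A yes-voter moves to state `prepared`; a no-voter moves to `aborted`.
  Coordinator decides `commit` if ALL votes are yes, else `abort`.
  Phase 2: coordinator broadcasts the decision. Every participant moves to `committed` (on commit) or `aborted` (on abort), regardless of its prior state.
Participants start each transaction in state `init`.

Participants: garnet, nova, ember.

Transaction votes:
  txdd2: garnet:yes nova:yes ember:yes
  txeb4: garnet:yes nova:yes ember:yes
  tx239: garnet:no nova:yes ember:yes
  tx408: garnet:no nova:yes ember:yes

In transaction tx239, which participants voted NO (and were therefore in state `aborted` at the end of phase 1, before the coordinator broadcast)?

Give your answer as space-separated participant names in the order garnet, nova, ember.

Answer: garnet

Derivation:
Txn tx239 phase 1: garnet no -> aborted; nova yes -> prepared; ember yes -> prepared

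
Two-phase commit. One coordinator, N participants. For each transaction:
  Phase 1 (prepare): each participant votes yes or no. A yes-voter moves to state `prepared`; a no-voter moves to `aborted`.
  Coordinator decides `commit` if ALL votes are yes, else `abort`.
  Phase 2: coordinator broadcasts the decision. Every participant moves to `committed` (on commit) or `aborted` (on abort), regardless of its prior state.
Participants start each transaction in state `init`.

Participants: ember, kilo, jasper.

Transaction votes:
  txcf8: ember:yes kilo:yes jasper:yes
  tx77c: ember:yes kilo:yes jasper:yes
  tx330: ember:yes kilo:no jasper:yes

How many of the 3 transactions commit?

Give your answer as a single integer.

Answer: 2

Derivation:
txcf8: all yes -> commit (commits=1)
tx77c: all yes -> commit (commits=2)
tx330: no from kilo -> abort (commits=2)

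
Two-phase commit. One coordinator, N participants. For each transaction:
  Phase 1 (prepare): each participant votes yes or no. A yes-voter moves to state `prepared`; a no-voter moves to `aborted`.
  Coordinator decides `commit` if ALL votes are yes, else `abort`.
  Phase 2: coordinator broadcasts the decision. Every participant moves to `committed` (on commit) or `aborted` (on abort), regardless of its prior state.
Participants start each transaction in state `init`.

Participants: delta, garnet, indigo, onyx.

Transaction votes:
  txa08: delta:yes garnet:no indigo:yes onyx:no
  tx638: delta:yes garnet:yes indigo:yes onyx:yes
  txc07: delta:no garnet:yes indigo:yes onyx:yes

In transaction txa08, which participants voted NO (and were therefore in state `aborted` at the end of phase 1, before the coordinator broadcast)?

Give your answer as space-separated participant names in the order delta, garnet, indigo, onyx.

Txn txa08 phase 1: delta yes -> prepared; garnet no -> aborted; indigo yes -> prepared; onyx no -> aborted

Answer: garnet onyx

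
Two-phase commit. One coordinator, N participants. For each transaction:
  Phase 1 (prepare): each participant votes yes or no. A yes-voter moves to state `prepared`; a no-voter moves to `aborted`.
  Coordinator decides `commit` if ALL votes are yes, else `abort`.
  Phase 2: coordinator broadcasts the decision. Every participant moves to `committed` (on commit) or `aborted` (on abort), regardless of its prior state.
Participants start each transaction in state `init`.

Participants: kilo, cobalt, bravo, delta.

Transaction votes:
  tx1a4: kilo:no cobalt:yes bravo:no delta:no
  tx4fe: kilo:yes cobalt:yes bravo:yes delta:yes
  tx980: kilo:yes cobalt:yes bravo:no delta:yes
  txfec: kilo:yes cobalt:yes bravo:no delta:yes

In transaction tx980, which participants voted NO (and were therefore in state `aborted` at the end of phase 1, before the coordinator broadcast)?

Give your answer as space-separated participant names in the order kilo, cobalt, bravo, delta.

Txn tx980 phase 1: kilo yes -> prepared; cobalt yes -> prepared; bravo no -> aborted; delta yes -> prepared

Answer: bravo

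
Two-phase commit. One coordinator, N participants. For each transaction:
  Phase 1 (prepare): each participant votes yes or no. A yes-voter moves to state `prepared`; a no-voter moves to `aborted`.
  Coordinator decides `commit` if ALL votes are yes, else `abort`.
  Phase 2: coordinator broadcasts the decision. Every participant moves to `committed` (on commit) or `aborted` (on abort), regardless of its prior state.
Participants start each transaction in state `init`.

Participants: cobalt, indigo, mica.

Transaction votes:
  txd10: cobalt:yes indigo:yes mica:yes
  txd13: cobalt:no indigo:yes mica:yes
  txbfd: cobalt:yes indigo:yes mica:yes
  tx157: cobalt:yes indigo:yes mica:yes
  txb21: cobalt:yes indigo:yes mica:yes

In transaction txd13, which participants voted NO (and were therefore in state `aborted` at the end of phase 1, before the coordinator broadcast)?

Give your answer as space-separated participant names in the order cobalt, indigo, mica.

Answer: cobalt

Derivation:
Txn txd13 phase 1: cobalt no -> aborted; indigo yes -> prepared; mica yes -> prepared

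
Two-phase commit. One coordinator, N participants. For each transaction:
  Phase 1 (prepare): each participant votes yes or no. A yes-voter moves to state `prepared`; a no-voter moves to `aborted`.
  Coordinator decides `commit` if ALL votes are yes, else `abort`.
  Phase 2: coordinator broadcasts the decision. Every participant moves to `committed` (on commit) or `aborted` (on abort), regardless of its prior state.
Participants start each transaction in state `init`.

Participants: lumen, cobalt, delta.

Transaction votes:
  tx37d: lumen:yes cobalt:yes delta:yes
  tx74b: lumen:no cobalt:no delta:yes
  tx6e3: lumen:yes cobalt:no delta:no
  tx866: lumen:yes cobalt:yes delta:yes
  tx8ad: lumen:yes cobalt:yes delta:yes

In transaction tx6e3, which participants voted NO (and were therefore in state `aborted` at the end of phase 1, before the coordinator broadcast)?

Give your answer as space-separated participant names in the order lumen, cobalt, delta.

Txn tx6e3 phase 1: lumen yes -> prepared; cobalt no -> aborted; delta no -> aborted

Answer: cobalt delta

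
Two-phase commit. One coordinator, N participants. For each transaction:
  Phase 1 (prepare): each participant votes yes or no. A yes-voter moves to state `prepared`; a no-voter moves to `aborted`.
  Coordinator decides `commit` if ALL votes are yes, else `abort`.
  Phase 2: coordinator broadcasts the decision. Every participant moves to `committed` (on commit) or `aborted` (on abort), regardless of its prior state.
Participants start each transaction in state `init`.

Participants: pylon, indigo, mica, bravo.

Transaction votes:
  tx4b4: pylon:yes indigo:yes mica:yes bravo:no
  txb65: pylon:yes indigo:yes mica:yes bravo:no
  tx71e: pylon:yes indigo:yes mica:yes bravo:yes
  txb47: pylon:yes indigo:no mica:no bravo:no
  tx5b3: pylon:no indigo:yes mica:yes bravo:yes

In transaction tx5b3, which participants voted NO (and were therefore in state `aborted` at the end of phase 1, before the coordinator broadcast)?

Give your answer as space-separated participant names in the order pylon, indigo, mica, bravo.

Answer: pylon

Derivation:
Txn tx5b3 phase 1: pylon no -> aborted; indigo yes -> prepared; mica yes -> prepared; bravo yes -> prepared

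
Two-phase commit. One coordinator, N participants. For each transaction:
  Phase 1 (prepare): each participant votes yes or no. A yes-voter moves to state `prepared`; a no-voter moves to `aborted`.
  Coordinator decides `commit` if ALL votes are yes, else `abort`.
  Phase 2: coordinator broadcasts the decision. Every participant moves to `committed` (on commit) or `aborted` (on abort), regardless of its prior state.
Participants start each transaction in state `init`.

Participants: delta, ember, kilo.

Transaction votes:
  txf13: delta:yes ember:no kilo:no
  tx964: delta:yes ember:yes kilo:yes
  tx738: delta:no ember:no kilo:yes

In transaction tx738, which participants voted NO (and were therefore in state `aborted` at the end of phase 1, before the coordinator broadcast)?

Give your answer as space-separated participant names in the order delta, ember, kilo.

Txn tx738 phase 1: delta no -> aborted; ember no -> aborted; kilo yes -> prepared

Answer: delta ember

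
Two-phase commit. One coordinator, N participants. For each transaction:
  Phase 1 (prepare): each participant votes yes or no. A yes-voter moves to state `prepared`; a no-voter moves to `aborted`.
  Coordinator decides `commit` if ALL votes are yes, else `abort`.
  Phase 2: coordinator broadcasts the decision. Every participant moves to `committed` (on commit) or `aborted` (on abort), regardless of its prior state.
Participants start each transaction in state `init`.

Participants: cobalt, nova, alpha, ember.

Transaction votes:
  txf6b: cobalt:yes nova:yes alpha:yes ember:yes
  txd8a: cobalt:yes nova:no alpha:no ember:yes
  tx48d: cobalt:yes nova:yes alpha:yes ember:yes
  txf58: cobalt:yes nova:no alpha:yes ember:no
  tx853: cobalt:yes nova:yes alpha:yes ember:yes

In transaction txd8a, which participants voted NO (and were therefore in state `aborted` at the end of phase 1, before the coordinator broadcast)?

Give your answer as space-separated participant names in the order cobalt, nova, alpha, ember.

Answer: nova alpha

Derivation:
Txn txd8a phase 1: cobalt yes -> prepared; nova no -> aborted; alpha no -> aborted; ember yes -> prepared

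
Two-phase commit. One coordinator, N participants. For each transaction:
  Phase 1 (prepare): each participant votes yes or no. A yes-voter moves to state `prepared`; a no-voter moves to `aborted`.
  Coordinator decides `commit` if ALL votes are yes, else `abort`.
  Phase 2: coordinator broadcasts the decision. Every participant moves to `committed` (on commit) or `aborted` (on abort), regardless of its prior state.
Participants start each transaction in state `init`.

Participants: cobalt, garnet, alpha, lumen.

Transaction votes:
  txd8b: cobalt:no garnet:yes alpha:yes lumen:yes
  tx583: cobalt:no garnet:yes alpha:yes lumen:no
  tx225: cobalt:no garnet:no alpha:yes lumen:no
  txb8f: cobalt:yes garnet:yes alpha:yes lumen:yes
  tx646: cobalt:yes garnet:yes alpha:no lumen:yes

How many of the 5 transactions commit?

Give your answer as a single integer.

txd8b: no from cobalt -> abort (commits=0)
tx583: no from cobalt, lumen -> abort (commits=0)
tx225: no from cobalt, garnet, lumen -> abort (commits=0)
txb8f: all yes -> commit (commits=1)
tx646: no from alpha -> abort (commits=1)

Answer: 1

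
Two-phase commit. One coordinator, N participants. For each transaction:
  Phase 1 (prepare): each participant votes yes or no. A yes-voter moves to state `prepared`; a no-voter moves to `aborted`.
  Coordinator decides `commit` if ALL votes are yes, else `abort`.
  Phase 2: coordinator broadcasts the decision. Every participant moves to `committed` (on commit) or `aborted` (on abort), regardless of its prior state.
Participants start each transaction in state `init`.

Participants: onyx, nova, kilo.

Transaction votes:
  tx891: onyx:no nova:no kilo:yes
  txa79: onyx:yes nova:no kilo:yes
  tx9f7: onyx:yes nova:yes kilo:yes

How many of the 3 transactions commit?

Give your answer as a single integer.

Answer: 1

Derivation:
tx891: no from onyx, nova -> abort (commits=0)
txa79: no from nova -> abort (commits=0)
tx9f7: all yes -> commit (commits=1)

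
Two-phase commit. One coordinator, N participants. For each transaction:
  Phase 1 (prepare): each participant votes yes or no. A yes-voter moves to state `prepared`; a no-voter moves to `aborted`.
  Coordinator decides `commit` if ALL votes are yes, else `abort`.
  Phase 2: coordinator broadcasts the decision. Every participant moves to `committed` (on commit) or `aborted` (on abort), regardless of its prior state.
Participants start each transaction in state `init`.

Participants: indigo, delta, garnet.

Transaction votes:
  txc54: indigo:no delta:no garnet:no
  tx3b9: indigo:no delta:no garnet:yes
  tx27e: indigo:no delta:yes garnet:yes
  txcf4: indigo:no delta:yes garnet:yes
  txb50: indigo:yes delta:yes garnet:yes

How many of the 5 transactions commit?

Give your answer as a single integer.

txc54: no from indigo, delta, garnet -> abort (commits=0)
tx3b9: no from indigo, delta -> abort (commits=0)
tx27e: no from indigo -> abort (commits=0)
txcf4: no from indigo -> abort (commits=0)
txb50: all yes -> commit (commits=1)

Answer: 1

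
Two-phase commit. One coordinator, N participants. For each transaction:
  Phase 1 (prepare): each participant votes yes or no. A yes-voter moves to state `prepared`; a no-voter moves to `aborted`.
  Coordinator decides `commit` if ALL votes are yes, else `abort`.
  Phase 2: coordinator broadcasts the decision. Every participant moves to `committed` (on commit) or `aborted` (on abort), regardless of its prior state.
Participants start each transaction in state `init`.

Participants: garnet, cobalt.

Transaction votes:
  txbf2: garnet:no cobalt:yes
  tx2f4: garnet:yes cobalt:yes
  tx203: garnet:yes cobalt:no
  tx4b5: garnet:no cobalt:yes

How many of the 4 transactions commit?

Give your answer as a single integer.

Answer: 1

Derivation:
txbf2: no from garnet -> abort (commits=0)
tx2f4: all yes -> commit (commits=1)
tx203: no from cobalt -> abort (commits=1)
tx4b5: no from garnet -> abort (commits=1)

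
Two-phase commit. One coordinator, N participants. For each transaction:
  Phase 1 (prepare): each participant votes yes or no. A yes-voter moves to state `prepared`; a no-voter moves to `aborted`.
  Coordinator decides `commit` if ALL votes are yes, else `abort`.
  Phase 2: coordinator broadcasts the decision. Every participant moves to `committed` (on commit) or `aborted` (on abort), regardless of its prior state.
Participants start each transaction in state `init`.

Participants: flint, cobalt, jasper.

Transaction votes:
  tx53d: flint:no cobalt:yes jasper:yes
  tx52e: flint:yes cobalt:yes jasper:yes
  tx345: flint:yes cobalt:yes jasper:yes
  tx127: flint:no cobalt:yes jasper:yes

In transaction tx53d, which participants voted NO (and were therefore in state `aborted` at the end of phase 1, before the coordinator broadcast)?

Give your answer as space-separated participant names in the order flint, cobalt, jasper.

Txn tx53d phase 1: flint no -> aborted; cobalt yes -> prepared; jasper yes -> prepared

Answer: flint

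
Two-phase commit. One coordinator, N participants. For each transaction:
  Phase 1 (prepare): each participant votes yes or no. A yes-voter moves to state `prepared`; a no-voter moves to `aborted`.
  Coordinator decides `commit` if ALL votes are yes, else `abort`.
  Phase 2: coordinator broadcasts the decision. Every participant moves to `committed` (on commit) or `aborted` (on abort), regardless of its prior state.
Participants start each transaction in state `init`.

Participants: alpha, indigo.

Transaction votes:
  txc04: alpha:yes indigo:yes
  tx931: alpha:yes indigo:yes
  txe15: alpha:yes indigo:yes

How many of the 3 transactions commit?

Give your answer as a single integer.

Answer: 3

Derivation:
txc04: all yes -> commit (commits=1)
tx931: all yes -> commit (commits=2)
txe15: all yes -> commit (commits=3)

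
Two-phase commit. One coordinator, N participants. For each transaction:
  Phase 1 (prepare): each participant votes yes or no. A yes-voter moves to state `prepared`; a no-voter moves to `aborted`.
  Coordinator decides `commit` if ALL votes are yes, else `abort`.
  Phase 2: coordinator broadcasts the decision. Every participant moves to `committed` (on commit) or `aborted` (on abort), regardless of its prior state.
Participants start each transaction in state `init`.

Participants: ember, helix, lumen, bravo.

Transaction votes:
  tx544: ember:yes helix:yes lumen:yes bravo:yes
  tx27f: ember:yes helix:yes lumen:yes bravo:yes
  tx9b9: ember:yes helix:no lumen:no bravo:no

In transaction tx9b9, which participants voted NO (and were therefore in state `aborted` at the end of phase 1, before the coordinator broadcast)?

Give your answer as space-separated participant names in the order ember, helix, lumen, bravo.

Txn tx9b9 phase 1: ember yes -> prepared; helix no -> aborted; lumen no -> aborted; bravo no -> aborted

Answer: helix lumen bravo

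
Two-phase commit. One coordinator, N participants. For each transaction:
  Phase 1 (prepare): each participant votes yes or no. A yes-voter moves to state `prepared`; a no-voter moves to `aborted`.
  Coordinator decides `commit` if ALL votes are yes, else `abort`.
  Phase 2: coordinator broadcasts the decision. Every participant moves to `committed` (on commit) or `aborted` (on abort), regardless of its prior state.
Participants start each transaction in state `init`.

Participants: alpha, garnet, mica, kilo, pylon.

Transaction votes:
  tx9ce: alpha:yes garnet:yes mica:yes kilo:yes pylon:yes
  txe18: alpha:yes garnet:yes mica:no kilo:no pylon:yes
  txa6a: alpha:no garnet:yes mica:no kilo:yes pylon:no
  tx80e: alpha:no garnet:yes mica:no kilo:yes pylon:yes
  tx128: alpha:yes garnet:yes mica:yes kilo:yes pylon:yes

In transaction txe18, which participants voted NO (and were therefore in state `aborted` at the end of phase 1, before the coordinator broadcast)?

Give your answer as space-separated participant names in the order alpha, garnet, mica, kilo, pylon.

Answer: mica kilo

Derivation:
Txn txe18 phase 1: alpha yes -> prepared; garnet yes -> prepared; mica no -> aborted; kilo no -> aborted; pylon yes -> prepared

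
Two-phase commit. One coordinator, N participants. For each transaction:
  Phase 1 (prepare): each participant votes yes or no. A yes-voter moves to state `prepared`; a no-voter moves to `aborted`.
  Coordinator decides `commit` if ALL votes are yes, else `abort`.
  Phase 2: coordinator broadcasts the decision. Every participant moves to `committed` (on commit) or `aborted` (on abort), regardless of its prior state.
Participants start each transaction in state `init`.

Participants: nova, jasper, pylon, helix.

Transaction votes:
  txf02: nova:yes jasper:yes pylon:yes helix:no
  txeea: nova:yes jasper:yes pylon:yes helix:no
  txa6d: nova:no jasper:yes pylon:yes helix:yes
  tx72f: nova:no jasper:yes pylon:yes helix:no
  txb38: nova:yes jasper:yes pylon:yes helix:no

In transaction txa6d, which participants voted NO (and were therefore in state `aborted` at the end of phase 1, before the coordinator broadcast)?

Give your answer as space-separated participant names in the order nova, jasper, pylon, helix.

Answer: nova

Derivation:
Txn txa6d phase 1: nova no -> aborted; jasper yes -> prepared; pylon yes -> prepared; helix yes -> prepared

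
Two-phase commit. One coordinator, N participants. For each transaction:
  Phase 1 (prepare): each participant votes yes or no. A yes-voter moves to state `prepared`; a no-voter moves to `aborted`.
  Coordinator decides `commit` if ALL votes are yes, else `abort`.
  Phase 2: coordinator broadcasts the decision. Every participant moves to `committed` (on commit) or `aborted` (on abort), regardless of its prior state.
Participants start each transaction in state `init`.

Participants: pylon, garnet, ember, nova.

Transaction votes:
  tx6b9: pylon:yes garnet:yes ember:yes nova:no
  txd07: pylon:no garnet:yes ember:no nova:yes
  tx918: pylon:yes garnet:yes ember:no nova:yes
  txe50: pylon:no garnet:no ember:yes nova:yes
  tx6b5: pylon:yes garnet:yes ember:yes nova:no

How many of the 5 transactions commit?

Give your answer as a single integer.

tx6b9: no from nova -> abort (commits=0)
txd07: no from pylon, ember -> abort (commits=0)
tx918: no from ember -> abort (commits=0)
txe50: no from pylon, garnet -> abort (commits=0)
tx6b5: no from nova -> abort (commits=0)

Answer: 0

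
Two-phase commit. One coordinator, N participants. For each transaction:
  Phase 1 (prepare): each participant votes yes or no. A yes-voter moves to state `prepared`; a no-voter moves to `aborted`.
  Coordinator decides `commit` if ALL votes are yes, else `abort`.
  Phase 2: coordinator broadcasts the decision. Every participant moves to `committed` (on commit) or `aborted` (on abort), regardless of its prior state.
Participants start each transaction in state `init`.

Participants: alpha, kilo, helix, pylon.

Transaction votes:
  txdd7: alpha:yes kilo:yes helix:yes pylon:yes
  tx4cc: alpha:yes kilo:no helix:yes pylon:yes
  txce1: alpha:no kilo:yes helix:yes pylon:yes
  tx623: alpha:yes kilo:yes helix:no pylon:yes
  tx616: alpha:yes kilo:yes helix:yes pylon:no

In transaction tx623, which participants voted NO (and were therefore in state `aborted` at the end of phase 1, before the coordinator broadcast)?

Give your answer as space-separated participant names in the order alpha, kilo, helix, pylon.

Txn tx623 phase 1: alpha yes -> prepared; kilo yes -> prepared; helix no -> aborted; pylon yes -> prepared

Answer: helix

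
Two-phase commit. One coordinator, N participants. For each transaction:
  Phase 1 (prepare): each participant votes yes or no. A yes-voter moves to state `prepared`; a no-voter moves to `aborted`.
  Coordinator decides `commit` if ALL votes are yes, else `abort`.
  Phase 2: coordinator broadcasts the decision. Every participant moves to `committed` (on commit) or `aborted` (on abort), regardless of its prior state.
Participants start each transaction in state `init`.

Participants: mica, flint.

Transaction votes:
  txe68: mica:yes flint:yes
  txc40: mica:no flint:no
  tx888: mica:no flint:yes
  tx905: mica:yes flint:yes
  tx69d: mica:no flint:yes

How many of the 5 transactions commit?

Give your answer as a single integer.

Answer: 2

Derivation:
txe68: all yes -> commit (commits=1)
txc40: no from mica, flint -> abort (commits=1)
tx888: no from mica -> abort (commits=1)
tx905: all yes -> commit (commits=2)
tx69d: no from mica -> abort (commits=2)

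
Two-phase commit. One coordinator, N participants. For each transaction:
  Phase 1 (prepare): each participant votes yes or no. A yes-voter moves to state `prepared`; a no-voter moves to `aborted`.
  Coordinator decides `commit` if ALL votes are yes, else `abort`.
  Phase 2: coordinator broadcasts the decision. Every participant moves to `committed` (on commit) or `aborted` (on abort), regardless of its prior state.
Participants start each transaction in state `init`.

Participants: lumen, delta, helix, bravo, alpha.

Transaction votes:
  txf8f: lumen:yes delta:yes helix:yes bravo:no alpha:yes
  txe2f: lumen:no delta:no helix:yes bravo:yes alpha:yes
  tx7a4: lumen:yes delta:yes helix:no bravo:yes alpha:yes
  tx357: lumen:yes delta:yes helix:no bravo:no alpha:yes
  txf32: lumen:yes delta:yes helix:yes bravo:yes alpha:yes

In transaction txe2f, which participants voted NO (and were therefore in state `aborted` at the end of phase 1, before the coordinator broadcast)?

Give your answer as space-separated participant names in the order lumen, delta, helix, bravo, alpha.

Txn txe2f phase 1: lumen no -> aborted; delta no -> aborted; helix yes -> prepared; bravo yes -> prepared; alpha yes -> prepared

Answer: lumen delta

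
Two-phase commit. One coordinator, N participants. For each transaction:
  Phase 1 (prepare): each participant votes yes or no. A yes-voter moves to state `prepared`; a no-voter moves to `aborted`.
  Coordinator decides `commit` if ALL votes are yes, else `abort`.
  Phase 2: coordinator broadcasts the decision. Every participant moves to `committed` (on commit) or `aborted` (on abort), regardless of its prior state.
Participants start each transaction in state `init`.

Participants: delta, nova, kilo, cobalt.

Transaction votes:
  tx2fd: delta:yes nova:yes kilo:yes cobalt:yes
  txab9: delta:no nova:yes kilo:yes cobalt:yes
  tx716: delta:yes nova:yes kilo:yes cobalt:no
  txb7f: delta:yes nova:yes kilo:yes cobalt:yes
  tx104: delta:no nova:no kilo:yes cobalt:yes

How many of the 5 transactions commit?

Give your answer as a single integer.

tx2fd: all yes -> commit (commits=1)
txab9: no from delta -> abort (commits=1)
tx716: no from cobalt -> abort (commits=1)
txb7f: all yes -> commit (commits=2)
tx104: no from delta, nova -> abort (commits=2)

Answer: 2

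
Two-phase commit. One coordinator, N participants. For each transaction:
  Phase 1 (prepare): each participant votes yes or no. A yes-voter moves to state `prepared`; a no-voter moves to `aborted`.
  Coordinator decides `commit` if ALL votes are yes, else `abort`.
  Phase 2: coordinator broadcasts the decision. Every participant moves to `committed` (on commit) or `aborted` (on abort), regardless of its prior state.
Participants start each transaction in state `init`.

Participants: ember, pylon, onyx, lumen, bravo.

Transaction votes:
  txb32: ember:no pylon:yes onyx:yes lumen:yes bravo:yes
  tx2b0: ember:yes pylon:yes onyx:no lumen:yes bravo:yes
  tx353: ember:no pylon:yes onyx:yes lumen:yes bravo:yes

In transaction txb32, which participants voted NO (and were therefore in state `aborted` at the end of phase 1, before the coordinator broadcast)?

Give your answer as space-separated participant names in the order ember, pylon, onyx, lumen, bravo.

Answer: ember

Derivation:
Txn txb32 phase 1: ember no -> aborted; pylon yes -> prepared; onyx yes -> prepared; lumen yes -> prepared; bravo yes -> prepared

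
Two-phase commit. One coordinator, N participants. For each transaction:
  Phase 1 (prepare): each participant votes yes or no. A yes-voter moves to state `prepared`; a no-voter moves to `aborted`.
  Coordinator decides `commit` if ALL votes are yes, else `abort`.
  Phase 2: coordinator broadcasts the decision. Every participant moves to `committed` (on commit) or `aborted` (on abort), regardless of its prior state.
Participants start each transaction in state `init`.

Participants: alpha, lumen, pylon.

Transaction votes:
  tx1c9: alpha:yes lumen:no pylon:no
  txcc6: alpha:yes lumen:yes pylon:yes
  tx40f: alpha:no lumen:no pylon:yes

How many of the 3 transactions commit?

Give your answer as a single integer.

tx1c9: no from lumen, pylon -> abort (commits=0)
txcc6: all yes -> commit (commits=1)
tx40f: no from alpha, lumen -> abort (commits=1)

Answer: 1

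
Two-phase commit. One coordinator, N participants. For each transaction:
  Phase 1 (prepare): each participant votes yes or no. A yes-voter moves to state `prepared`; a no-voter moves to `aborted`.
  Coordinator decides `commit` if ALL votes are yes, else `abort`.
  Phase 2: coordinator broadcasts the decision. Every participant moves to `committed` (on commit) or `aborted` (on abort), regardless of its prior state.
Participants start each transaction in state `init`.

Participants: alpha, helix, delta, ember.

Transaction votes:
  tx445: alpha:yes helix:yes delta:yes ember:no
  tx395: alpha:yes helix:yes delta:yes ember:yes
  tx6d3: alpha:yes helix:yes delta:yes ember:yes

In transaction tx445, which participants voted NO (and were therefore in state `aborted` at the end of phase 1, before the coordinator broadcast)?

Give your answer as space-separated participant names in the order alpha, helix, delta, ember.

Answer: ember

Derivation:
Txn tx445 phase 1: alpha yes -> prepared; helix yes -> prepared; delta yes -> prepared; ember no -> aborted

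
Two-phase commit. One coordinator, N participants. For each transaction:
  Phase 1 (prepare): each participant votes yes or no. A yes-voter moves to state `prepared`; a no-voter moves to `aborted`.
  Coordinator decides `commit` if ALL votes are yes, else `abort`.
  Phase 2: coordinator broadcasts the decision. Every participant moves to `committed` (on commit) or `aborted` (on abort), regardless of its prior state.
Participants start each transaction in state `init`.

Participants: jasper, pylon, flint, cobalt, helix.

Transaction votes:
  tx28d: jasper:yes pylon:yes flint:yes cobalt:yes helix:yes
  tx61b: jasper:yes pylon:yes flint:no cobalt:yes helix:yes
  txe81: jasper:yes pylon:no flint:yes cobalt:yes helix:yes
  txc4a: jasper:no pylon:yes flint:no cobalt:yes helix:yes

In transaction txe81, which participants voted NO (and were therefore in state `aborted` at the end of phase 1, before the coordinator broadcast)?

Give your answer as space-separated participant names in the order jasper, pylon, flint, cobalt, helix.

Answer: pylon

Derivation:
Txn txe81 phase 1: jasper yes -> prepared; pylon no -> aborted; flint yes -> prepared; cobalt yes -> prepared; helix yes -> prepared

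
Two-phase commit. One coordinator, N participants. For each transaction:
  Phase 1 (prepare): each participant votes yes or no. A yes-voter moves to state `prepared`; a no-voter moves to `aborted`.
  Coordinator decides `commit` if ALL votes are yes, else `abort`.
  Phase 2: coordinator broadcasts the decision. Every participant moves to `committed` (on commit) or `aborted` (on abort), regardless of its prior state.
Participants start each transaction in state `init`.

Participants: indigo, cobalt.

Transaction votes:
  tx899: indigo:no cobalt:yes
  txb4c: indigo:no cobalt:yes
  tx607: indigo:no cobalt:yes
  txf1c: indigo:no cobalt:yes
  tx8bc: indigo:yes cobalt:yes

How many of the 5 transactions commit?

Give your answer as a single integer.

Answer: 1

Derivation:
tx899: no from indigo -> abort (commits=0)
txb4c: no from indigo -> abort (commits=0)
tx607: no from indigo -> abort (commits=0)
txf1c: no from indigo -> abort (commits=0)
tx8bc: all yes -> commit (commits=1)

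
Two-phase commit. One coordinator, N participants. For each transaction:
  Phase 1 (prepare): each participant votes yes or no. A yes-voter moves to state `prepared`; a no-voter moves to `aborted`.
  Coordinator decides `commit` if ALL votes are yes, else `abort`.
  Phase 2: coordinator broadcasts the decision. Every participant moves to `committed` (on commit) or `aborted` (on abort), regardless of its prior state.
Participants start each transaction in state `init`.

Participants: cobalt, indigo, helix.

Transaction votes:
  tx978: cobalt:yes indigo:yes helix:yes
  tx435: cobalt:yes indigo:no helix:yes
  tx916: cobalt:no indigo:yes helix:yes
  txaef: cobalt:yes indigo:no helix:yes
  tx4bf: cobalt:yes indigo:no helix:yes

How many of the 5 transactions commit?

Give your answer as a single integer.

Answer: 1

Derivation:
tx978: all yes -> commit (commits=1)
tx435: no from indigo -> abort (commits=1)
tx916: no from cobalt -> abort (commits=1)
txaef: no from indigo -> abort (commits=1)
tx4bf: no from indigo -> abort (commits=1)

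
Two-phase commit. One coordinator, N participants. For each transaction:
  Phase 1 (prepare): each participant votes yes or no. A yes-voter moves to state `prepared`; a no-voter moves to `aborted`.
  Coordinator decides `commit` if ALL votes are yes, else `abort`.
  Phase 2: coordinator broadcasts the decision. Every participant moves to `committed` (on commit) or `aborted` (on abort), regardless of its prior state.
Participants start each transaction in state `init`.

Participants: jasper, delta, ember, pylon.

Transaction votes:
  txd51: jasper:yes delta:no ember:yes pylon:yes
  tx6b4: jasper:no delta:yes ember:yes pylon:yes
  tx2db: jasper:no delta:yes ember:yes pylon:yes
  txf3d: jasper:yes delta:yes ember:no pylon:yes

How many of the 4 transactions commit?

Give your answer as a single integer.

txd51: no from delta -> abort (commits=0)
tx6b4: no from jasper -> abort (commits=0)
tx2db: no from jasper -> abort (commits=0)
txf3d: no from ember -> abort (commits=0)

Answer: 0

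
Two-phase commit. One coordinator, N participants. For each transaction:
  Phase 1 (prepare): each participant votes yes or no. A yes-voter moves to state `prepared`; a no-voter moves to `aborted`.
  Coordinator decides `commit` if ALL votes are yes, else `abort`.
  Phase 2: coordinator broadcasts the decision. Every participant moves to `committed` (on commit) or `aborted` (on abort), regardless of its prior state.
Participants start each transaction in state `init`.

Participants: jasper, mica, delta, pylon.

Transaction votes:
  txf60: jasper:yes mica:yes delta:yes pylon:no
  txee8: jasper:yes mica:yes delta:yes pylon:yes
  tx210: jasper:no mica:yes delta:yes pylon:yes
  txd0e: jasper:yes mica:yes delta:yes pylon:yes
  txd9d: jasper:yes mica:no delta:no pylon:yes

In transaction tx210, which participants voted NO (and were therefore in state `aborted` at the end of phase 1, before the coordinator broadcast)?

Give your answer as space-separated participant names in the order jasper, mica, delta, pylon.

Answer: jasper

Derivation:
Txn tx210 phase 1: jasper no -> aborted; mica yes -> prepared; delta yes -> prepared; pylon yes -> prepared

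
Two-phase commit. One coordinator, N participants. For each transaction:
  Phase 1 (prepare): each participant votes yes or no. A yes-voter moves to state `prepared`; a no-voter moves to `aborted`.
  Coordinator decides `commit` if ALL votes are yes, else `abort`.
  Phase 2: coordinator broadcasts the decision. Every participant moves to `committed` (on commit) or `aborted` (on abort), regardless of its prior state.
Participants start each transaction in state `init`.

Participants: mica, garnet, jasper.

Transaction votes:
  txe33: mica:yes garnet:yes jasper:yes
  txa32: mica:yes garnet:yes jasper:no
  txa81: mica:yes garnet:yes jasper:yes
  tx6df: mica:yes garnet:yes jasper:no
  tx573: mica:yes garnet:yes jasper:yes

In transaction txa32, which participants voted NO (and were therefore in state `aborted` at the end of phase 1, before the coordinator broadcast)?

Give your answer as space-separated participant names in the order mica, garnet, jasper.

Answer: jasper

Derivation:
Txn txa32 phase 1: mica yes -> prepared; garnet yes -> prepared; jasper no -> aborted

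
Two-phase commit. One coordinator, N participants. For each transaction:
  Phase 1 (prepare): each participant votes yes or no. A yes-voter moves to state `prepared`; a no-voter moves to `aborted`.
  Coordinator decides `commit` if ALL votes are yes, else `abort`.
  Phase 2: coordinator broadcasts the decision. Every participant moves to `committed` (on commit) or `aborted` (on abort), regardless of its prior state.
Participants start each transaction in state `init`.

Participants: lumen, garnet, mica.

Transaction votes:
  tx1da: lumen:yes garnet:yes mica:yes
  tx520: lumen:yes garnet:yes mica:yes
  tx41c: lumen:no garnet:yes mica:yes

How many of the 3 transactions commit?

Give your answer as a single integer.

Answer: 2

Derivation:
tx1da: all yes -> commit (commits=1)
tx520: all yes -> commit (commits=2)
tx41c: no from lumen -> abort (commits=2)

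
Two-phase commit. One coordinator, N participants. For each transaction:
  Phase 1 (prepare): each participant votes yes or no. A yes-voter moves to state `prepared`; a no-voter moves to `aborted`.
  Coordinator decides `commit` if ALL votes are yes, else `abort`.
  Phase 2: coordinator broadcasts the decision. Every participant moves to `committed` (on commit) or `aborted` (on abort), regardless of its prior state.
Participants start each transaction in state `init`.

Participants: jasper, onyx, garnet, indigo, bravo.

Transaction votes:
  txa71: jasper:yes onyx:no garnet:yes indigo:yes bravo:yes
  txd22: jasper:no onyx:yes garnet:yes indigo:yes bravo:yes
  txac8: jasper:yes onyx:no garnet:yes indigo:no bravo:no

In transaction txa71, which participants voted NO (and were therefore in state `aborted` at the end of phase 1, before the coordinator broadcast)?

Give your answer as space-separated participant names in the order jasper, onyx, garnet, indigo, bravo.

Answer: onyx

Derivation:
Txn txa71 phase 1: jasper yes -> prepared; onyx no -> aborted; garnet yes -> prepared; indigo yes -> prepared; bravo yes -> prepared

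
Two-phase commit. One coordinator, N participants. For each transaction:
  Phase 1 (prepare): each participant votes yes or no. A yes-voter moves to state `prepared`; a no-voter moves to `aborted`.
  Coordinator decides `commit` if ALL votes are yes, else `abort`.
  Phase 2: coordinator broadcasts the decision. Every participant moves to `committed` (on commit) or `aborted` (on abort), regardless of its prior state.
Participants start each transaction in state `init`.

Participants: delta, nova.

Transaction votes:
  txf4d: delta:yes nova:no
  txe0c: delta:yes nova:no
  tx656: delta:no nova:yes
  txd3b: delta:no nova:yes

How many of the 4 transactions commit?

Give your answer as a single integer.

Answer: 0

Derivation:
txf4d: no from nova -> abort (commits=0)
txe0c: no from nova -> abort (commits=0)
tx656: no from delta -> abort (commits=0)
txd3b: no from delta -> abort (commits=0)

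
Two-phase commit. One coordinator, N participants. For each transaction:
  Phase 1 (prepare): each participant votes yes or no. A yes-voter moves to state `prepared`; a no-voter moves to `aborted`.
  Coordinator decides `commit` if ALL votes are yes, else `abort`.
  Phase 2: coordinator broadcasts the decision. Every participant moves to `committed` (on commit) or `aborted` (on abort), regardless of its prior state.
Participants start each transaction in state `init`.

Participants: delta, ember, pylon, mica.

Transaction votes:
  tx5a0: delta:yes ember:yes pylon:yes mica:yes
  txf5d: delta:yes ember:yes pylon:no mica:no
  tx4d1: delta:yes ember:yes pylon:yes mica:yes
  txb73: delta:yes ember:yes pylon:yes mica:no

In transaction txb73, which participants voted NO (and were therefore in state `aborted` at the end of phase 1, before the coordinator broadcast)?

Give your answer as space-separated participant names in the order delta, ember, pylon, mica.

Txn txb73 phase 1: delta yes -> prepared; ember yes -> prepared; pylon yes -> prepared; mica no -> aborted

Answer: mica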